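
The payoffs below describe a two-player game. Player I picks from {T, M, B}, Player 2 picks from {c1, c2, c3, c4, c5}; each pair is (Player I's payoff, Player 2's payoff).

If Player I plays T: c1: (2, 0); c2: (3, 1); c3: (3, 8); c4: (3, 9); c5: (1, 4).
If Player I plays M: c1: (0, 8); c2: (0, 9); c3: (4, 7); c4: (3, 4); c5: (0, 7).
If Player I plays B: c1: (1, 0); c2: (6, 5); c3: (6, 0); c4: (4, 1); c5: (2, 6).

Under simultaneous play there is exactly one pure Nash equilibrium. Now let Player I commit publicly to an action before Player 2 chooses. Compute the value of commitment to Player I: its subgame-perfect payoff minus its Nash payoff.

1

Player 2 best-responds to each possible Player I move:
- T: BR = c4, leader payoff 3.
- M: BR = c2, leader payoff 0.
- B: BR = c5, leader payoff 2.
Maximizing over 3, 0, 2, Player I chooses T. Subgame-perfect outcome: (T, c4) with payoffs (3, 9).
For the simultaneous game, intersect best replies.
Player I's best replies: c1→T; c2→B; c3→B; c4→B; c5→B.
Player 2's best replies: T→c4; M→c2; B→c5.
Only (B, c5) has each player best-responding; Nash payoffs (2, 6).
Player I's commitment gain: 3 − 2 = 1.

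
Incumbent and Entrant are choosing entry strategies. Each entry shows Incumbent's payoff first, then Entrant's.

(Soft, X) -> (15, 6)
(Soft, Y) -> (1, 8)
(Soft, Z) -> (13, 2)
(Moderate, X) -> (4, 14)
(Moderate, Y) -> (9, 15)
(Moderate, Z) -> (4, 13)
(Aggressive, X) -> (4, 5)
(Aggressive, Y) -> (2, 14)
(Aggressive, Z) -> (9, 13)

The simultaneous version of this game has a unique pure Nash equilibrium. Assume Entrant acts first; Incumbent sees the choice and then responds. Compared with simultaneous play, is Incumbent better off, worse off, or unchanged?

unchanged

Incumbent best-responds to each possible Entrant move:
- X → Incumbent plays Soft (best of 15, 4, 4); Entrant gets 6.
- Y → Incumbent plays Moderate (best of 1, 9, 2); Entrant gets 15.
- Z → Incumbent plays Soft (best of 13, 4, 9); Entrant gets 2.
Entrant's induced payoffs are 6, 15, 2, so Entrant commits to Y. Subgame-perfect outcome: (Moderate, Y) with payoffs (9, 15).
For the simultaneous game, intersect best replies.
Incumbent's best replies: X→Soft; Y→Moderate; Z→Soft.
Entrant's best replies: Soft→Y; Moderate→Y; Aggressive→Y.
Only (Moderate, Y) has each player best-responding; Nash payoffs (9, 15).
Incumbent earns 9 sequentially versus 9 at the Nash outcome: unchanged.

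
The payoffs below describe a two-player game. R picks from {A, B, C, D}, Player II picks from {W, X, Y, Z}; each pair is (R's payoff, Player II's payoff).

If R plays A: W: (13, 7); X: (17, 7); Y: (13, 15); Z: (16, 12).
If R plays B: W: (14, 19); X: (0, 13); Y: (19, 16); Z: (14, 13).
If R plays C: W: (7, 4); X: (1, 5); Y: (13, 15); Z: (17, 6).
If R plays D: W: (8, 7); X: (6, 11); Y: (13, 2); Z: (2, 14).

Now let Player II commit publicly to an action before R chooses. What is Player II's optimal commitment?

Work backward from R's decision.
- W → R plays B (best of 13, 14, 7, 8); Player II gets 19.
- X → R plays A (best of 17, 0, 1, 6); Player II gets 7.
- Y → R plays B (best of 13, 19, 13, 13); Player II gets 16.
- Z → R plays C (best of 16, 14, 17, 2); Player II gets 6.
Maximizing over 19, 7, 16, 6, Player II chooses W. Subgame-perfect outcome: (B, W) with payoffs (14, 19).

W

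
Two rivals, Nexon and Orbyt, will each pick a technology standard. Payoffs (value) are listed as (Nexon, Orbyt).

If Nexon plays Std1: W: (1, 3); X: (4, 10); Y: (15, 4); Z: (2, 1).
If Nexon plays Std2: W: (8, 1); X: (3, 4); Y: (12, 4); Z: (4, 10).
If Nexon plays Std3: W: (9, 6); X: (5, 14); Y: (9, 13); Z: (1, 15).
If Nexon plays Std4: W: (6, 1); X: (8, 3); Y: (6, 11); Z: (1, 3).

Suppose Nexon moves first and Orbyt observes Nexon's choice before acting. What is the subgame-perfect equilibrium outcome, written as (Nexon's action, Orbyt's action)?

(Std4, Y)

Solve by backward induction (Nexon leads).
- Std1: Orbyt compares 3, 10, 4, 1 and picks X; Nexon would get 4.
- Std2: Orbyt compares 1, 4, 4, 10 and picks Z; Nexon would get 4.
- Std3: Orbyt compares 6, 14, 13, 15 and picks Z; Nexon would get 1.
- Std4: Orbyt compares 1, 3, 11, 3 and picks Y; Nexon would get 6.
Maximizing over 4, 4, 1, 6, Nexon chooses Std4. Subgame-perfect outcome: (Std4, Y) with payoffs (6, 11).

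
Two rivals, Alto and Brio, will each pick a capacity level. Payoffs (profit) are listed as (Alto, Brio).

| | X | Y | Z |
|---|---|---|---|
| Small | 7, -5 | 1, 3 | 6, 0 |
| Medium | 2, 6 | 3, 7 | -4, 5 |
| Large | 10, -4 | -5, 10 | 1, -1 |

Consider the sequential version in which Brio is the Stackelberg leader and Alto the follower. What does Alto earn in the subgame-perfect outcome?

Backward induction with Brio moving first.
- X: BR = Large, leader payoff -4.
- Y: BR = Medium, leader payoff 7.
- Z: BR = Small, leader payoff 0.
Maximizing over -4, 7, 0, Brio chooses Y. Subgame-perfect outcome: (Medium, Y) with payoffs (3, 7).

3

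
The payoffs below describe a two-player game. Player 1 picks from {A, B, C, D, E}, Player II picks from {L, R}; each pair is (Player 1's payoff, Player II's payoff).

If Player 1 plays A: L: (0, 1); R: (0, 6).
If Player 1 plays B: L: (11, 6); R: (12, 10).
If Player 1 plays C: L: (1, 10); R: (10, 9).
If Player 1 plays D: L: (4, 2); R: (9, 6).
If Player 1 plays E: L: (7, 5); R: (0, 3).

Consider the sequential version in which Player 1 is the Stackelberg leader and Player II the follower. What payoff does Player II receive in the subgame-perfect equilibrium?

10

Solve by backward induction (Player 1 leads).
- A: BR = R, leader payoff 0.
- B: BR = R, leader payoff 12.
- C: BR = L, leader payoff 1.
- D: BR = R, leader payoff 9.
- E: BR = L, leader payoff 7.
Maximizing over 0, 12, 1, 9, 7, Player 1 chooses B. Subgame-perfect outcome: (B, R) with payoffs (12, 10).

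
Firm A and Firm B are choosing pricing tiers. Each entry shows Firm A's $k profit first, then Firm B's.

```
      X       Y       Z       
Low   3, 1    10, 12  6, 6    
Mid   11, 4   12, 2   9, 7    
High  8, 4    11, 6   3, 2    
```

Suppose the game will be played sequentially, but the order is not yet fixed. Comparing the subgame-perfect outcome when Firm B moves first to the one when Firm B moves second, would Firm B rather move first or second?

first

If Firm A leads: Firm B's best replies are Low→Y, Mid→Z, High→Y; Firm A's induced payoffs 10, 9, 11; outcome (High, Y), payoffs (11, 6).
If Firm B leads: Firm A's best replies are X→Mid, Y→Mid, Z→Mid; Firm B's induced payoffs 4, 2, 7; outcome (Mid, Z), payoffs (9, 7).
Firm B gets 7 moving first and 6 moving second, so Firm B prefers to move first.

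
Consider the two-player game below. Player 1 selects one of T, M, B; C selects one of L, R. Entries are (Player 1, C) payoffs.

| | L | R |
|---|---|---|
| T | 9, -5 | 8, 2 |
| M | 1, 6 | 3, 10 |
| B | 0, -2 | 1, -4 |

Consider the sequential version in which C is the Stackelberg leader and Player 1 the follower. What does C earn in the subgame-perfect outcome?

2

Work backward from Player 1's decision.
- L → Player 1 plays T (best of 9, 1, 0); C gets -5.
- R → Player 1 plays T (best of 8, 3, 1); C gets 2.
Maximizing over -5, 2, C chooses R. Subgame-perfect outcome: (T, R) with payoffs (8, 2).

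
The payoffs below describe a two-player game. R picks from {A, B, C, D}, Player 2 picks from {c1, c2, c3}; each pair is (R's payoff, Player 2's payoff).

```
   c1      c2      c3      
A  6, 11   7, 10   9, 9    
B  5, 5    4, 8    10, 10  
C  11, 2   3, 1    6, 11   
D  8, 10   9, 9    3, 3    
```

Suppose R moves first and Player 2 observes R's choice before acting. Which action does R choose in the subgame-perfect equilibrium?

B

Player 2 best-responds to each possible R move:
- A: Player 2 compares 11, 10, 9 and picks c1; R would get 6.
- B: Player 2 compares 5, 8, 10 and picks c3; R would get 10.
- C: Player 2 compares 2, 1, 11 and picks c3; R would get 6.
- D: Player 2 compares 10, 9, 3 and picks c1; R would get 8.
R's induced payoffs are 6, 10, 6, 8, so R commits to B. Subgame-perfect outcome: (B, c3) with payoffs (10, 10).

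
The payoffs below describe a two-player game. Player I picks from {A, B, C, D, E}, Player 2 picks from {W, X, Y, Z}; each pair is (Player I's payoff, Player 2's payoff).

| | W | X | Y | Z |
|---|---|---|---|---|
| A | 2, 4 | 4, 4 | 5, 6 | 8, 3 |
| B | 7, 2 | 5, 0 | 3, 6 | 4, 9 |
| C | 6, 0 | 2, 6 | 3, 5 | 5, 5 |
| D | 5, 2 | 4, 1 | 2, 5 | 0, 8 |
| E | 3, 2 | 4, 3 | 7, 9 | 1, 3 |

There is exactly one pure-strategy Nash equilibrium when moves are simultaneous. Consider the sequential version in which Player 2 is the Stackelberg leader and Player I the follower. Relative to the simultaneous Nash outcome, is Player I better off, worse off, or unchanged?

Player I best-responds to each possible Player 2 move:
- W: Player I compares 2, 7, 6, 5, 3 and picks B; Player 2 would get 2.
- X: Player I compares 4, 5, 2, 4, 4 and picks B; Player 2 would get 0.
- Y: Player I compares 5, 3, 3, 2, 7 and picks E; Player 2 would get 9.
- Z: Player I compares 8, 4, 5, 0, 1 and picks A; Player 2 would get 3.
Among 2, 0, 9, 3, the best is 9 at Y. Subgame-perfect outcome: (E, Y) with payoffs (7, 9).
For the simultaneous game, intersect best replies.
Player I's best replies: W→B; X→B; Y→E; Z→A.
Player 2's best replies: A→Y; B→Z; C→X; D→Z; E→Y.
The unique mutual best reply is (E, Y), giving (7, 9).
Player I earns 7 sequentially versus 7 at the Nash outcome: unchanged.

unchanged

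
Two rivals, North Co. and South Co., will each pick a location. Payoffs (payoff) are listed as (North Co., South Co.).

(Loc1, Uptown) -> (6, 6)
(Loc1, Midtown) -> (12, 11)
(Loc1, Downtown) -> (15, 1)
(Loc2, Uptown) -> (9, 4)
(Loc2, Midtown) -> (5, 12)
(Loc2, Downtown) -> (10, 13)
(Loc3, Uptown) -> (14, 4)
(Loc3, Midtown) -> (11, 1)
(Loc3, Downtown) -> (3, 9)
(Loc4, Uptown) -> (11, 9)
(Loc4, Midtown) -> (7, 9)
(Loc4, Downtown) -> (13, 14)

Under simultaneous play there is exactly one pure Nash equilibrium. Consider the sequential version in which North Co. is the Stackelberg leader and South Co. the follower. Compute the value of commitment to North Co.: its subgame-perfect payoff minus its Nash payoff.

Backward induction with North Co. moving first.
- Loc1: BR = Midtown, leader payoff 12.
- Loc2: BR = Downtown, leader payoff 10.
- Loc3: BR = Downtown, leader payoff 3.
- Loc4: BR = Downtown, leader payoff 13.
Maximizing over 12, 10, 3, 13, North Co. chooses Loc4. Subgame-perfect outcome: (Loc4, Downtown) with payoffs (13, 14).
Now find the simultaneous Nash equilibrium.
North Co.'s best replies: Uptown→Loc3; Midtown→Loc1; Downtown→Loc1.
South Co.'s best replies: Loc1→Midtown; Loc2→Downtown; Loc3→Downtown; Loc4→Downtown.
Only (Loc1, Midtown) has each player best-responding; Nash payoffs (12, 11).
North Co.'s commitment gain: 13 − 12 = 1.

1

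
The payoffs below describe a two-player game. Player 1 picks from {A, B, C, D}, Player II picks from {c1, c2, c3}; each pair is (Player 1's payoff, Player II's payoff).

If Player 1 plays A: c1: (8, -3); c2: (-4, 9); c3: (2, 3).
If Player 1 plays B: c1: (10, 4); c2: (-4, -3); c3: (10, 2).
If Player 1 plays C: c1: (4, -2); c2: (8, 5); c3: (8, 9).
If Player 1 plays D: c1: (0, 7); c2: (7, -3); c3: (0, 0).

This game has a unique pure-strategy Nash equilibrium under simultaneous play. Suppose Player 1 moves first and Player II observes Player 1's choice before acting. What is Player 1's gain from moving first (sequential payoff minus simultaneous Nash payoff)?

0

Work backward from Player II's decision.
- A: Player II compares -3, 9, 3 and picks c2; Player 1 would get -4.
- B: Player II compares 4, -3, 2 and picks c1; Player 1 would get 10.
- C: Player II compares -2, 5, 9 and picks c3; Player 1 would get 8.
- D: Player II compares 7, -3, 0 and picks c1; Player 1 would get 0.
Player 1's induced payoffs are -4, 10, 8, 0, so Player 1 commits to B. Subgame-perfect outcome: (B, c1) with payoffs (10, 4).
Now find the simultaneous Nash equilibrium.
Player 1's best replies: c1→B; c2→C; c3→B.
Player II's best replies: A→c2; B→c1; C→c3; D→c1.
Only (B, c1) has each player best-responding; Nash payoffs (10, 4).
Player 1's commitment gain: 10 − 10 = 0.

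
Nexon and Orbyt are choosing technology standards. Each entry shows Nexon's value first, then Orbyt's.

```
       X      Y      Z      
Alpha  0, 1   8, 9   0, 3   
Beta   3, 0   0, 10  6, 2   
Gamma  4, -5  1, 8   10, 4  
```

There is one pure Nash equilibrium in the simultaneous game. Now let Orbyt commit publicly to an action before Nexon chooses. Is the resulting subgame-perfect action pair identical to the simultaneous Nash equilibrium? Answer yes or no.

yes

Work backward from Nexon's decision.
- X: BR = Gamma, leader payoff -5.
- Y: BR = Alpha, leader payoff 9.
- Z: BR = Gamma, leader payoff 4.
Orbyt's induced payoffs are -5, 9, 4, so Orbyt commits to Y. Subgame-perfect outcome: (Alpha, Y) with payoffs (8, 9).
Under simultaneous play:
Nexon's best replies: X→Gamma; Y→Alpha; Z→Gamma.
Orbyt's best replies: Alpha→Y; Beta→Y; Gamma→Y.
The unique mutual best reply is (Alpha, Y), giving (8, 9).
Sequential outcome (Alpha, Y) coincides with the Nash profile (Alpha, Y).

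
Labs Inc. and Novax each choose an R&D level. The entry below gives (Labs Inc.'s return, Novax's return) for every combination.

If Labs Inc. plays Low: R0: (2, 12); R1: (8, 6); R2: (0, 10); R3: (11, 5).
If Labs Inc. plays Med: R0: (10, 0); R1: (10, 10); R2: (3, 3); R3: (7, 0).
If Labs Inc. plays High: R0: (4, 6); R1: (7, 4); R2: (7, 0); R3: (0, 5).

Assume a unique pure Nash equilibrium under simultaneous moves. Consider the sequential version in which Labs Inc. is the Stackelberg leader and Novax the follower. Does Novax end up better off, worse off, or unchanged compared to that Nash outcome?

unchanged

Work backward from Novax's decision.
- Low: Novax compares 12, 6, 10, 5 and picks R0; Labs Inc. would get 2.
- Med: Novax compares 0, 10, 3, 0 and picks R1; Labs Inc. would get 10.
- High: Novax compares 6, 4, 0, 5 and picks R0; Labs Inc. would get 4.
Labs Inc.'s induced payoffs are 2, 10, 4, so Labs Inc. commits to Med. Subgame-perfect outcome: (Med, R1) with payoffs (10, 10).
Now find the simultaneous Nash equilibrium.
Labs Inc.'s best replies: R0→Med; R1→Med; R2→High; R3→Low.
Novax's best replies: Low→R0; Med→R1; High→R0.
Only (Med, R1) has each player best-responding; Nash payoffs (10, 10).
Novax earns 10 sequentially versus 10 at the Nash outcome: unchanged.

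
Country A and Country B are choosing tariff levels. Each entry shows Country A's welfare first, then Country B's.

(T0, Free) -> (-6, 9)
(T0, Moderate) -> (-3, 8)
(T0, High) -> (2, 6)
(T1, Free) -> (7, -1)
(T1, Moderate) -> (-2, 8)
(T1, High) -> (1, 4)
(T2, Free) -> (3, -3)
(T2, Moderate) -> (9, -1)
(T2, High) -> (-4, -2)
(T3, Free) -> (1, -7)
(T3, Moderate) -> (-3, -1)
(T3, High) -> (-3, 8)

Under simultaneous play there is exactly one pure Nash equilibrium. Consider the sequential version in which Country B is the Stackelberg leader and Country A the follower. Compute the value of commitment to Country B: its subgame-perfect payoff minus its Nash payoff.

Backward induction with Country B moving first.
- Free: BR = T1, leader payoff -1.
- Moderate: BR = T2, leader payoff -1.
- High: BR = T0, leader payoff 6.
Among -1, -1, 6, the best is 6 at High. Subgame-perfect outcome: (T0, High) with payoffs (2, 6).
Now find the simultaneous Nash equilibrium.
Country A's best replies: Free→T1; Moderate→T2; High→T0.
Country B's best replies: T0→Free; T1→Moderate; T2→Moderate; T3→High.
The unique mutual best reply is (T2, Moderate), giving (9, -1).
Country B's commitment gain: 6 − -1 = 7.

7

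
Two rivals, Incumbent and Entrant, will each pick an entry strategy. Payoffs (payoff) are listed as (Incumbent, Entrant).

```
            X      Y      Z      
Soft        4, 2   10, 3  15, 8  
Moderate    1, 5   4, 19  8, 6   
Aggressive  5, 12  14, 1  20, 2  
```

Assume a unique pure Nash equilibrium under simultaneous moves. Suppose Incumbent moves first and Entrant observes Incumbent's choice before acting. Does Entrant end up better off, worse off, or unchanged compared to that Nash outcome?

Work backward from Entrant's decision.
- Soft: Entrant compares 2, 3, 8 and picks Z; Incumbent would get 15.
- Moderate: Entrant compares 5, 19, 6 and picks Y; Incumbent would get 4.
- Aggressive: Entrant compares 12, 1, 2 and picks X; Incumbent would get 5.
Incumbent's induced payoffs are 15, 4, 5, so Incumbent commits to Soft. Subgame-perfect outcome: (Soft, Z) with payoffs (15, 8).
Under simultaneous play:
Incumbent's best replies: X→Aggressive; Y→Aggressive; Z→Aggressive.
Entrant's best replies: Soft→Z; Moderate→Y; Aggressive→X.
The unique mutual best reply is (Aggressive, X), giving (5, 12).
Entrant earns 8 sequentially versus 12 at the Nash outcome: worse off.

worse off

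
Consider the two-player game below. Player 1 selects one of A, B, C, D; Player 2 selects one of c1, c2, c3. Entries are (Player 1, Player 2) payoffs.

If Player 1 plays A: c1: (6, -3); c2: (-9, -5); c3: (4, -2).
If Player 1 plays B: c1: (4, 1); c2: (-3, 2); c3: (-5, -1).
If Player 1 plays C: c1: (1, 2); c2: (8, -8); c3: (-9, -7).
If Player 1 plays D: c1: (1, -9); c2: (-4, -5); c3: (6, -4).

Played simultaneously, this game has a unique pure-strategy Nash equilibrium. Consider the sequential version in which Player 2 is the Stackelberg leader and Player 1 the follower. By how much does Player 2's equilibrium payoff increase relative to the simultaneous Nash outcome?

Work backward from Player 1's decision.
- c1: Player 1 compares 6, 4, 1, 1 and picks A; Player 2 would get -3.
- c2: Player 1 compares -9, -3, 8, -4 and picks C; Player 2 would get -8.
- c3: Player 1 compares 4, -5, -9, 6 and picks D; Player 2 would get -4.
Player 2's induced payoffs are -3, -8, -4, so Player 2 commits to c1. Subgame-perfect outcome: (A, c1) with payoffs (6, -3).
For the simultaneous game, intersect best replies.
Player 1's best replies: c1→A; c2→C; c3→D.
Player 2's best replies: A→c3; B→c2; C→c1; D→c3.
The unique mutual best reply is (D, c3), giving (6, -4).
Player 2's commitment gain: -3 − -4 = 1.

1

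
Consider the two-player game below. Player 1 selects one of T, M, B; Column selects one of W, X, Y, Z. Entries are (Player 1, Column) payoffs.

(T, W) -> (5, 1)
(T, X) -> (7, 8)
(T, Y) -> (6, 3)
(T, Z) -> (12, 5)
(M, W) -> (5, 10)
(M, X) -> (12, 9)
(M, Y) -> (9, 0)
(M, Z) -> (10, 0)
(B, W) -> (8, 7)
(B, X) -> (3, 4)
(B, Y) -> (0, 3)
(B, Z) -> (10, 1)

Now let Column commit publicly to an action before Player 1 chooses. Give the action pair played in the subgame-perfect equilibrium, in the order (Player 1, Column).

(M, X)

Solve by backward induction (Column leads).
- W: Player 1 compares 5, 5, 8 and picks B; Column would get 7.
- X: Player 1 compares 7, 12, 3 and picks M; Column would get 9.
- Y: Player 1 compares 6, 9, 0 and picks M; Column would get 0.
- Z: Player 1 compares 12, 10, 10 and picks T; Column would get 5.
Among 7, 9, 0, 5, the best is 9 at X. Subgame-perfect outcome: (M, X) with payoffs (12, 9).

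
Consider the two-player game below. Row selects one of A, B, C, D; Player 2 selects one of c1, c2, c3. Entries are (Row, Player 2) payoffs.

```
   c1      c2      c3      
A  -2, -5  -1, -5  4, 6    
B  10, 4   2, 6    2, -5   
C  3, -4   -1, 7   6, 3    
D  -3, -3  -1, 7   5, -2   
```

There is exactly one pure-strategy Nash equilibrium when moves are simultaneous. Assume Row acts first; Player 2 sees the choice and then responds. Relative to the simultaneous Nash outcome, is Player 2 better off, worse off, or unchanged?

Solve by backward induction (Row leads).
- A: BR = c3, leader payoff 4.
- B: BR = c2, leader payoff 2.
- C: BR = c2, leader payoff -1.
- D: BR = c2, leader payoff -1.
Maximizing over 4, 2, -1, -1, Row chooses A. Subgame-perfect outcome: (A, c3) with payoffs (4, 6).
Now find the simultaneous Nash equilibrium.
Row's best replies: c1→B; c2→B; c3→C.
Player 2's best replies: A→c3; B→c2; C→c2; D→c2.
The unique mutual best reply is (B, c2), giving (2, 6).
Player 2 earns 6 sequentially versus 6 at the Nash outcome: unchanged.

unchanged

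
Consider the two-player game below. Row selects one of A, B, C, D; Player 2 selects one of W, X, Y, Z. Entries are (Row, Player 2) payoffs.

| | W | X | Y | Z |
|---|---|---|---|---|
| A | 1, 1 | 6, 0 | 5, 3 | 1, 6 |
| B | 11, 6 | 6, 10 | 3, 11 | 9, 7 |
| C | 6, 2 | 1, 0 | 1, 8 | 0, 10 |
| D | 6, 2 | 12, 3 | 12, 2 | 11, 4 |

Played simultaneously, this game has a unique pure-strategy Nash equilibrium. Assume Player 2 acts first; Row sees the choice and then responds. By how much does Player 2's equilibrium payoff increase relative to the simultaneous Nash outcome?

2

Solve by backward induction (Player 2 leads).
- W → Row plays B (best of 1, 11, 6, 6); Player 2 gets 6.
- X → Row plays D (best of 6, 6, 1, 12); Player 2 gets 3.
- Y → Row plays D (best of 5, 3, 1, 12); Player 2 gets 2.
- Z → Row plays D (best of 1, 9, 0, 11); Player 2 gets 4.
Among 6, 3, 2, 4, the best is 6 at W. Subgame-perfect outcome: (B, W) with payoffs (11, 6).
Under simultaneous play:
Row's best replies: W→B; X→D; Y→D; Z→D.
Player 2's best replies: A→Z; B→Y; C→Z; D→Z.
The unique mutual best reply is (D, Z), giving (11, 4).
Player 2's commitment gain: 6 − 4 = 2.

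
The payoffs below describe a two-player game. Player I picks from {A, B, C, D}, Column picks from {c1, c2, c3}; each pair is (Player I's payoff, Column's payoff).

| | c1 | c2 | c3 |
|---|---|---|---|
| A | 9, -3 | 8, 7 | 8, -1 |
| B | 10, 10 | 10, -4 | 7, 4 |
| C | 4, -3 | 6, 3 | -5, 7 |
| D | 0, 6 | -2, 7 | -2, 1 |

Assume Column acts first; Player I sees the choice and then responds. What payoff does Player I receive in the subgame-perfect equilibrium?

10

Backward induction with Column moving first.
- c1 → Player I plays B (best of 9, 10, 4, 0); Column gets 10.
- c2 → Player I plays B (best of 8, 10, 6, -2); Column gets -4.
- c3 → Player I plays A (best of 8, 7, -5, -2); Column gets -1.
Column's induced payoffs are 10, -4, -1, so Column commits to c1. Subgame-perfect outcome: (B, c1) with payoffs (10, 10).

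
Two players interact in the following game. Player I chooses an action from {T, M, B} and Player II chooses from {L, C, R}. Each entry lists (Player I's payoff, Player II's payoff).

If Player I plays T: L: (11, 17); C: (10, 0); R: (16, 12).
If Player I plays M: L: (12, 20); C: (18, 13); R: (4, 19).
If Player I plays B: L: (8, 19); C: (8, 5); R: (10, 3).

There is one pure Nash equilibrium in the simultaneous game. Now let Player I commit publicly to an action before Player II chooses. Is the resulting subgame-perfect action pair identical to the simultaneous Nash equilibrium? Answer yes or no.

yes

Player II best-responds to each possible Player I move:
- T: Player II compares 17, 0, 12 and picks L; Player I would get 11.
- M: Player II compares 20, 13, 19 and picks L; Player I would get 12.
- B: Player II compares 19, 5, 3 and picks L; Player I would get 8.
Player I's induced payoffs are 11, 12, 8, so Player I commits to M. Subgame-perfect outcome: (M, L) with payoffs (12, 20).
Under simultaneous play:
Player I's best replies: L→M; C→M; R→T.
Player II's best replies: T→L; M→L; B→L.
Only (M, L) has each player best-responding; Nash payoffs (12, 20).
Sequential outcome (M, L) coincides with the Nash profile (M, L).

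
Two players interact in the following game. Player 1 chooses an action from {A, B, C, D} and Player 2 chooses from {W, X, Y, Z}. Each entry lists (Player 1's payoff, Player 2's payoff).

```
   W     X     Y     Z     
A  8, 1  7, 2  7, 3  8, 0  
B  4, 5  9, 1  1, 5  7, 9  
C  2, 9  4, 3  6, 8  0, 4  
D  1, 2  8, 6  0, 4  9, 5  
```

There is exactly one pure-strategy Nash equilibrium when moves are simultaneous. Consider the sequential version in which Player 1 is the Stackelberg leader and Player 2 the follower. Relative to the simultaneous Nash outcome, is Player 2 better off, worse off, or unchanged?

better off

Work backward from Player 2's decision.
- A → Player 2 plays Y (best of 1, 2, 3, 0); Player 1 gets 7.
- B → Player 2 plays Z (best of 5, 1, 5, 9); Player 1 gets 7.
- C → Player 2 plays W (best of 9, 3, 8, 4); Player 1 gets 2.
- D → Player 2 plays X (best of 2, 6, 4, 5); Player 1 gets 8.
Player 1's induced payoffs are 7, 7, 2, 8, so Player 1 commits to D. Subgame-perfect outcome: (D, X) with payoffs (8, 6).
Under simultaneous play:
Player 1's best replies: W→A; X→B; Y→A; Z→D.
Player 2's best replies: A→Y; B→Z; C→W; D→X.
Only (A, Y) has each player best-responding; Nash payoffs (7, 3).
Player 2 earns 6 sequentially versus 3 at the Nash outcome: better off.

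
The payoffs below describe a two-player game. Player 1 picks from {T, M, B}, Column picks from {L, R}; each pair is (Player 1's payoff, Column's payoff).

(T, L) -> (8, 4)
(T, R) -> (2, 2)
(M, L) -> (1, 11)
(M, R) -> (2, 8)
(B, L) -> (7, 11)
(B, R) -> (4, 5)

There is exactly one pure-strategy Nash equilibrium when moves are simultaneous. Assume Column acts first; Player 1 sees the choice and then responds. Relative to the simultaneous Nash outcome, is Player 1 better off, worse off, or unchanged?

Work backward from Player 1's decision.
- L: Player 1 compares 8, 1, 7 and picks T; Column would get 4.
- R: Player 1 compares 2, 2, 4 and picks B; Column would get 5.
Column's induced payoffs are 4, 5, so Column commits to R. Subgame-perfect outcome: (B, R) with payoffs (4, 5).
Under simultaneous play:
Player 1's best replies: L→T; R→B.
Column's best replies: T→L; M→L; B→L.
The unique mutual best reply is (T, L), giving (8, 4).
Player 1 earns 4 sequentially versus 8 at the Nash outcome: worse off.

worse off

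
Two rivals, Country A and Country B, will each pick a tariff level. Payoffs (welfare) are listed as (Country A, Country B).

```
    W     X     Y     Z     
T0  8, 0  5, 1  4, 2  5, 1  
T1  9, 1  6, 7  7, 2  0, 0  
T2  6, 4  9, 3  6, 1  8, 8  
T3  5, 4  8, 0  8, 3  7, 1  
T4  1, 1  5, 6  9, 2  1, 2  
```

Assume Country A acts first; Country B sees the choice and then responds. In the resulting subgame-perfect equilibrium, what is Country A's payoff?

Work backward from Country B's decision.
- T0: BR = Y, leader payoff 4.
- T1: BR = X, leader payoff 6.
- T2: BR = Z, leader payoff 8.
- T3: BR = W, leader payoff 5.
- T4: BR = X, leader payoff 5.
Among 4, 6, 8, 5, 5, the best is 8 at T2. Subgame-perfect outcome: (T2, Z) with payoffs (8, 8).

8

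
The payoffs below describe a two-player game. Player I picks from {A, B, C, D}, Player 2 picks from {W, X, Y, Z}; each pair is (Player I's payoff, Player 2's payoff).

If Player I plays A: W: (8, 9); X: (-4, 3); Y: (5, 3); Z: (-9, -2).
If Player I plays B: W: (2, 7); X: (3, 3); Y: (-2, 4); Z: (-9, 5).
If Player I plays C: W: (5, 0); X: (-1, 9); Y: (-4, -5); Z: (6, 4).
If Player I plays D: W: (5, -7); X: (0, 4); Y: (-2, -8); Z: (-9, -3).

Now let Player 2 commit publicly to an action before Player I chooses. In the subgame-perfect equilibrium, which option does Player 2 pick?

W

Work backward from Player I's decision.
- W: Player I compares 8, 2, 5, 5 and picks A; Player 2 would get 9.
- X: Player I compares -4, 3, -1, 0 and picks B; Player 2 would get 3.
- Y: Player I compares 5, -2, -4, -2 and picks A; Player 2 would get 3.
- Z: Player I compares -9, -9, 6, -9 and picks C; Player 2 would get 4.
Among 9, 3, 3, 4, the best is 9 at W. Subgame-perfect outcome: (A, W) with payoffs (8, 9).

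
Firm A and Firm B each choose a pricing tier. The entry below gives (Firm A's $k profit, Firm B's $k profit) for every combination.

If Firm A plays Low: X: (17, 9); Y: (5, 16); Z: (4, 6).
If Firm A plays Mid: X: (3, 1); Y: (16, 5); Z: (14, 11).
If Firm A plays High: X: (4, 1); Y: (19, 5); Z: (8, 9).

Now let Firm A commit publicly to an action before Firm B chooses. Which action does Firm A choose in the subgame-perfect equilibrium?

Mid

Firm B best-responds to each possible Firm A move:
- Low → Firm B plays Y (best of 9, 16, 6); Firm A gets 5.
- Mid → Firm B plays Z (best of 1, 5, 11); Firm A gets 14.
- High → Firm B plays Z (best of 1, 5, 9); Firm A gets 8.
Firm A's induced payoffs are 5, 14, 8, so Firm A commits to Mid. Subgame-perfect outcome: (Mid, Z) with payoffs (14, 11).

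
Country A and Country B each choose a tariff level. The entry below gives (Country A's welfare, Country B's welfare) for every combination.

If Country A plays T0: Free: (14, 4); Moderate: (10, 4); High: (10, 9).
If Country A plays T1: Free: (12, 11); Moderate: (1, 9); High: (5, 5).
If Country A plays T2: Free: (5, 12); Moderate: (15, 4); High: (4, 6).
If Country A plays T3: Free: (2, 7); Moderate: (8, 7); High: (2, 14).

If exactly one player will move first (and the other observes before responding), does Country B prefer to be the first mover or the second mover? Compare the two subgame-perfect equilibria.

If Country A leads: Country B's best replies are T0→High, T1→Free, T2→Free, T3→High; Country A's induced payoffs 10, 12, 5, 2; outcome (T1, Free), payoffs (12, 11).
If Country B leads: Country A's best replies are Free→T0, Moderate→T2, High→T0; Country B's induced payoffs 4, 4, 9; outcome (T0, High), payoffs (10, 9).
Country B gets 9 moving first and 11 moving second, so Country B prefers to move second.

second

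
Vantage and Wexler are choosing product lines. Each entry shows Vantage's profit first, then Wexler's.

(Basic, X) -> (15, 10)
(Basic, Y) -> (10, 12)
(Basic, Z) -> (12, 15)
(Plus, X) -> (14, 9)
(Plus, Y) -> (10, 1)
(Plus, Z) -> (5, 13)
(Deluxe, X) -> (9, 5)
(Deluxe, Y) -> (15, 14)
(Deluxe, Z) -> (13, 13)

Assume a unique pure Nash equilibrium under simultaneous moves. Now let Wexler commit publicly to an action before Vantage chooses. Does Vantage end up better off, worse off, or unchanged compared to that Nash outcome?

Backward induction with Wexler moving first.
- X: BR = Basic, leader payoff 10.
- Y: BR = Deluxe, leader payoff 14.
- Z: BR = Deluxe, leader payoff 13.
Maximizing over 10, 14, 13, Wexler chooses Y. Subgame-perfect outcome: (Deluxe, Y) with payoffs (15, 14).
For the simultaneous game, intersect best replies.
Vantage's best replies: X→Basic; Y→Deluxe; Z→Deluxe.
Wexler's best replies: Basic→Z; Plus→Z; Deluxe→Y.
Only (Deluxe, Y) has each player best-responding; Nash payoffs (15, 14).
Vantage earns 15 sequentially versus 15 at the Nash outcome: unchanged.

unchanged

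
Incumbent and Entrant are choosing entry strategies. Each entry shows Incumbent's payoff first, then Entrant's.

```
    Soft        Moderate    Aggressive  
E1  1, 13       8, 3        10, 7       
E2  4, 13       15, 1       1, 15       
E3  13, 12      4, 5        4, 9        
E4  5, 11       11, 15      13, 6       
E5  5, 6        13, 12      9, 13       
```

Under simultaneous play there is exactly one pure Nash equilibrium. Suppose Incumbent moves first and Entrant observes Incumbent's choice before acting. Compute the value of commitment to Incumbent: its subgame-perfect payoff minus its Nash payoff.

Work backward from Entrant's decision.
- E1: BR = Soft, leader payoff 1.
- E2: BR = Aggressive, leader payoff 1.
- E3: BR = Soft, leader payoff 13.
- E4: BR = Moderate, leader payoff 11.
- E5: BR = Aggressive, leader payoff 9.
Incumbent's induced payoffs are 1, 1, 13, 11, 9, so Incumbent commits to E3. Subgame-perfect outcome: (E3, Soft) with payoffs (13, 12).
Under simultaneous play:
Incumbent's best replies: Soft→E3; Moderate→E2; Aggressive→E4.
Entrant's best replies: E1→Soft; E2→Aggressive; E3→Soft; E4→Moderate; E5→Aggressive.
The unique mutual best reply is (E3, Soft), giving (13, 12).
Incumbent's commitment gain: 13 − 13 = 0.

0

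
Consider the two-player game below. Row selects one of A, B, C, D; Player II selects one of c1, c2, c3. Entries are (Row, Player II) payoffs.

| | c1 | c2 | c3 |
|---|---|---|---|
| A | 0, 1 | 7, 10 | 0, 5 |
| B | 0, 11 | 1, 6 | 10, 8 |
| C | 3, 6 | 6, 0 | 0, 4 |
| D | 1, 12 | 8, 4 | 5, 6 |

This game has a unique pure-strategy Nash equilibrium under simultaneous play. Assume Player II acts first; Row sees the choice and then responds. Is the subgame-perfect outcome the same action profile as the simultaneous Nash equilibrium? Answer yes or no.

no

Row best-responds to each possible Player II move:
- c1: Row compares 0, 0, 3, 1 and picks C; Player II would get 6.
- c2: Row compares 7, 1, 6, 8 and picks D; Player II would get 4.
- c3: Row compares 0, 10, 0, 5 and picks B; Player II would get 8.
Maximizing over 6, 4, 8, Player II chooses c3. Subgame-perfect outcome: (B, c3) with payoffs (10, 8).
For the simultaneous game, intersect best replies.
Row's best replies: c1→C; c2→D; c3→B.
Player II's best replies: A→c2; B→c1; C→c1; D→c1.
Only (C, c1) has each player best-responding; Nash payoffs (3, 6).
Sequential outcome (B, c3) differs from the Nash profile (C, c1).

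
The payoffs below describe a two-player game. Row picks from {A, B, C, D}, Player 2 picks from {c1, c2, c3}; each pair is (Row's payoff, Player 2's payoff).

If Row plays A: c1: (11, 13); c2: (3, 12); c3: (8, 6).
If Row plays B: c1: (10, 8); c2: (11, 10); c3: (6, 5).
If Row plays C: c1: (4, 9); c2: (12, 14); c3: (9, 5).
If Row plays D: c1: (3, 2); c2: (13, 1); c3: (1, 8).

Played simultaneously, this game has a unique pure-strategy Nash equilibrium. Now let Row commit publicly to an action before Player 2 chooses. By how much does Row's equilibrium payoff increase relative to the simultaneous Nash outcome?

Player 2 best-responds to each possible Row move:
- A: Player 2 compares 13, 12, 6 and picks c1; Row would get 11.
- B: Player 2 compares 8, 10, 5 and picks c2; Row would get 11.
- C: Player 2 compares 9, 14, 5 and picks c2; Row would get 12.
- D: Player 2 compares 2, 1, 8 and picks c3; Row would get 1.
Row's induced payoffs are 11, 11, 12, 1, so Row commits to C. Subgame-perfect outcome: (C, c2) with payoffs (12, 14).
Under simultaneous play:
Row's best replies: c1→A; c2→D; c3→C.
Player 2's best replies: A→c1; B→c2; C→c2; D→c3.
Only (A, c1) has each player best-responding; Nash payoffs (11, 13).
Row's commitment gain: 12 − 11 = 1.

1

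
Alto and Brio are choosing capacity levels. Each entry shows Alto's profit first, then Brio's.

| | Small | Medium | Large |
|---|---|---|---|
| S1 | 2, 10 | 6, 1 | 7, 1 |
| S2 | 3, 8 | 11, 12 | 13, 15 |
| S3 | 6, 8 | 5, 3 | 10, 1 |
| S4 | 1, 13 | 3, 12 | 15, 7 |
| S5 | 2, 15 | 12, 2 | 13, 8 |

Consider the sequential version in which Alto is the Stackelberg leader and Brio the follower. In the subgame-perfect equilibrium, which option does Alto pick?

S2

Brio best-responds to each possible Alto move:
- S1: Brio compares 10, 1, 1 and picks Small; Alto would get 2.
- S2: Brio compares 8, 12, 15 and picks Large; Alto would get 13.
- S3: Brio compares 8, 3, 1 and picks Small; Alto would get 6.
- S4: Brio compares 13, 12, 7 and picks Small; Alto would get 1.
- S5: Brio compares 15, 2, 8 and picks Small; Alto would get 2.
Maximizing over 2, 13, 6, 1, 2, Alto chooses S2. Subgame-perfect outcome: (S2, Large) with payoffs (13, 15).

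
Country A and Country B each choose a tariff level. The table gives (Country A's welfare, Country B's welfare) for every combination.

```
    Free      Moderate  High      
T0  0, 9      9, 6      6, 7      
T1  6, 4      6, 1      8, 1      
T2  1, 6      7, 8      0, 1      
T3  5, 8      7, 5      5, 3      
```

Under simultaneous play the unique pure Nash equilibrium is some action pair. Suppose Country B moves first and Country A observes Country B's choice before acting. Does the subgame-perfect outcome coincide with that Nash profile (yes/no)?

Backward induction with Country B moving first.
- Free: Country A compares 0, 6, 1, 5 and picks T1; Country B would get 4.
- Moderate: Country A compares 9, 6, 7, 7 and picks T0; Country B would get 6.
- High: Country A compares 6, 8, 0, 5 and picks T1; Country B would get 1.
Among 4, 6, 1, the best is 6 at Moderate. Subgame-perfect outcome: (T0, Moderate) with payoffs (9, 6).
Now find the simultaneous Nash equilibrium.
Country A's best replies: Free→T1; Moderate→T0; High→T1.
Country B's best replies: T0→Free; T1→Free; T2→Moderate; T3→Free.
The unique mutual best reply is (T1, Free), giving (6, 4).
Sequential outcome (T0, Moderate) differs from the Nash profile (T1, Free).

no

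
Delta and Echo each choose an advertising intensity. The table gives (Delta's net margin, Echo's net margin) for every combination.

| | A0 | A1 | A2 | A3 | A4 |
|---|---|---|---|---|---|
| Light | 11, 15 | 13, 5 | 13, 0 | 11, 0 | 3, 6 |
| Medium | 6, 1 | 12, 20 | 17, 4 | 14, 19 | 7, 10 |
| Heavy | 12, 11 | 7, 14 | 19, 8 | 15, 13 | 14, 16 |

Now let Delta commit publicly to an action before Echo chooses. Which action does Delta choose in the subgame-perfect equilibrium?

Work backward from Echo's decision.
- Light → Echo plays A0 (best of 15, 5, 0, 0, 6); Delta gets 11.
- Medium → Echo plays A1 (best of 1, 20, 4, 19, 10); Delta gets 12.
- Heavy → Echo plays A4 (best of 11, 14, 8, 13, 16); Delta gets 14.
Among 11, 12, 14, the best is 14 at Heavy. Subgame-perfect outcome: (Heavy, A4) with payoffs (14, 16).

Heavy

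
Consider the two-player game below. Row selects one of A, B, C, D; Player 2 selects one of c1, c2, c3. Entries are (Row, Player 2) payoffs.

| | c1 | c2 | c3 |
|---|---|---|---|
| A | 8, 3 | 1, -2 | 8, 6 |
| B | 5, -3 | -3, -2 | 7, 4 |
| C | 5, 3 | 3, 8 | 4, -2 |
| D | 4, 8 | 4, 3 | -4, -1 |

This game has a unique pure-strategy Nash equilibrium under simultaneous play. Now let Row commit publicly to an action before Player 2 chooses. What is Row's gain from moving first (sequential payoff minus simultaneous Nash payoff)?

0

Work backward from Player 2's decision.
- A: BR = c3, leader payoff 8.
- B: BR = c3, leader payoff 7.
- C: BR = c2, leader payoff 3.
- D: BR = c1, leader payoff 4.
Row's induced payoffs are 8, 7, 3, 4, so Row commits to A. Subgame-perfect outcome: (A, c3) with payoffs (8, 6).
Now find the simultaneous Nash equilibrium.
Row's best replies: c1→A; c2→D; c3→A.
Player 2's best replies: A→c3; B→c3; C→c2; D→c1.
The unique mutual best reply is (A, c3), giving (8, 6).
Row's commitment gain: 8 − 8 = 0.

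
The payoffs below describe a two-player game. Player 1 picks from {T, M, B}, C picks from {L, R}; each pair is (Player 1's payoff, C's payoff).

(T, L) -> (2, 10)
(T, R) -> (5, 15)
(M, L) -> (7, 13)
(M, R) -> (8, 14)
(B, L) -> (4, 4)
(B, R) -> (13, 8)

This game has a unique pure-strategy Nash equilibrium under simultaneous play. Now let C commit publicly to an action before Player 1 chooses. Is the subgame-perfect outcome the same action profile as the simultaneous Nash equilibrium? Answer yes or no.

Player 1 best-responds to each possible C move:
- L: BR = M, leader payoff 13.
- R: BR = B, leader payoff 8.
C's induced payoffs are 13, 8, so C commits to L. Subgame-perfect outcome: (M, L) with payoffs (7, 13).
Under simultaneous play:
Player 1's best replies: L→M; R→B.
C's best replies: T→R; M→R; B→R.
Only (B, R) has each player best-responding; Nash payoffs (13, 8).
Sequential outcome (M, L) differs from the Nash profile (B, R).

no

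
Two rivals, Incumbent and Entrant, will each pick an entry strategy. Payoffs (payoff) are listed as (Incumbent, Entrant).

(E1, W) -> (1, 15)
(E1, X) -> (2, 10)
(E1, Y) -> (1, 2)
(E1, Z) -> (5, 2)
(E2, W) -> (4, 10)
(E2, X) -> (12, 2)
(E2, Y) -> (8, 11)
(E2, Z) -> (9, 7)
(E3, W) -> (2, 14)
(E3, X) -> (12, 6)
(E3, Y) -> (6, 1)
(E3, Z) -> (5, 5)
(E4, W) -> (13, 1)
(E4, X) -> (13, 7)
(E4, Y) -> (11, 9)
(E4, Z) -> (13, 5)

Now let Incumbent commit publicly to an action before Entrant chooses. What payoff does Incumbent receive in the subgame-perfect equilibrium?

11

Entrant best-responds to each possible Incumbent move:
- E1 → Entrant plays W (best of 15, 10, 2, 2); Incumbent gets 1.
- E2 → Entrant plays Y (best of 10, 2, 11, 7); Incumbent gets 8.
- E3 → Entrant plays W (best of 14, 6, 1, 5); Incumbent gets 2.
- E4 → Entrant plays Y (best of 1, 7, 9, 5); Incumbent gets 11.
Among 1, 8, 2, 11, the best is 11 at E4. Subgame-perfect outcome: (E4, Y) with payoffs (11, 9).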